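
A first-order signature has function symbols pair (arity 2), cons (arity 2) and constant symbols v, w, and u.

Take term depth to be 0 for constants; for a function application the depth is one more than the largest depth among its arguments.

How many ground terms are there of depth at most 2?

If N_k denotes the number of depth-≤k ground terms, the 3 constants give N_0 = 3, and each function symbol of arity r contributes N_{k-1}^r new terms at level k: N_k = 3 + N_{k-1}^2 + N_{k-1}^2.
N_0 = 3
N_1 = 3 + 3^2 + 3^2 = 21
N_2 = 3 + 21^2 + 21^2 = 885

885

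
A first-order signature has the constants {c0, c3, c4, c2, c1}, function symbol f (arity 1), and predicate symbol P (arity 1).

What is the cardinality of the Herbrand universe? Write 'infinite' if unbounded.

infinite

The signature has at least one function symbol (f, arity 1) and at least one constant (c0).
Iterating f gives infinitely many distinct ground terms: c0, f(c0), f(f(c0)), ...
So the Herbrand universe is infinite.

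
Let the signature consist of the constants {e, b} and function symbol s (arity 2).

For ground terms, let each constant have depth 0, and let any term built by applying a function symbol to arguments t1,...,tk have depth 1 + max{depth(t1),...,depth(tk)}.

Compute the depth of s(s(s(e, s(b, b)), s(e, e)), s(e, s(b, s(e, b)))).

4

depth(s(b, b)) = 1 + max(0, 0) = 1
depth(s(e, s(b, b))) = 1 + max(0, 1) = 2
depth(s(e, e)) = 1 + max(0, 0) = 1
depth(s(s(e, s(b, b)), s(e, e))) = 1 + max(2, 1) = 3
depth(s(e, b)) = 1 + max(0, 0) = 1
depth(s(b, s(e, b))) = 1 + max(0, 1) = 2
depth(s(e, s(b, s(e, b)))) = 1 + max(0, 2) = 3
depth(s(s(s(e, s(b, b)), s(e, e)), s(e, s(b, s(e, b))))) = 1 + max(3, 3) = 4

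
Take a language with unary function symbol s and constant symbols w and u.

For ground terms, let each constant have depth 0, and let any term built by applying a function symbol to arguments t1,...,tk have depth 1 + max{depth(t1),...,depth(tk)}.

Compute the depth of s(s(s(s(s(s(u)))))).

6

depth(s(u)) = 1 + depth(u) = 1 + 0 = 1
depth(s(s(u))) = 1 + depth(s(u)) = 1 + 1 = 2
depth(s(s(s(u)))) = 1 + depth(s(s(u))) = 1 + 2 = 3
depth(s(s(s(s(u))))) = 1 + depth(s(s(s(u)))) = 1 + 3 = 4
depth(s(s(s(s(s(u)))))) = 1 + depth(s(s(s(s(u))))) = 1 + 4 = 5
depth(s(s(s(s(s(s(u))))))) = 1 + depth(s(s(s(s(s(u)))))) = 1 + 5 = 6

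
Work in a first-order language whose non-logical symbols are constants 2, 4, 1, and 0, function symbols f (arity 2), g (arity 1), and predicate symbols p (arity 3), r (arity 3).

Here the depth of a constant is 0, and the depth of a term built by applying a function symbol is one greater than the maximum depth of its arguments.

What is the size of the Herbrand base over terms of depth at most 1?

First count ground terms of depth ≤ 1.
Let N_k count ground terms of depth at most k. Each non-constant term of depth ≤ k is some function symbol applied to depth-≤(k−1) arguments, giving N_k = 4 + N_{k-1}^2 + N_{k-1}.
N_0 = 4
N_1 = 4 + 4^2 + 4 = 24
So |H| = 24.
Ground atoms are formed by filling each argument slot of a predicate with a term from H, so an r-ary predicate gives |H|^r atoms:
  p: 24^3 = 13824;  r: 24^3 = 13824
Total ground atoms: 13824 + 13824 = 27648.

27648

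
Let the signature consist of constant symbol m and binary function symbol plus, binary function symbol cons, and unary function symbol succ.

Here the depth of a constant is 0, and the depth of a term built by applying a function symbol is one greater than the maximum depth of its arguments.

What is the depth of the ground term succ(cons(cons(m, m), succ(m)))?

depth(cons(m, m)) = 1 + max(0, 0) = 1
depth(succ(m)) = 1 + depth(m) = 1 + 0 = 1
depth(cons(cons(m, m), succ(m))) = 1 + max(1, 1) = 2
depth(succ(cons(cons(m, m), succ(m)))) = 1 + depth(cons(cons(m, m), succ(m))) = 1 + 2 = 3

3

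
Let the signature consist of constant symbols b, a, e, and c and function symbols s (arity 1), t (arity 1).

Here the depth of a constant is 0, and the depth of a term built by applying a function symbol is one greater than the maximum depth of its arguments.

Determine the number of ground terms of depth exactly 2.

16

Let N_k count ground terms of depth at most k. Each non-constant term of depth ≤ k is some function symbol applied to depth-≤(k−1) arguments, giving N_k = 4 + N_{k-1} + N_{k-1}.
N_0 = 4
N_1 = 4 + 4 + 4 = 12
N_2 = 4 + 12 + 12 = 28
Terms of depth exactly 2: N_2 − N_1 = 28 − 12 = 16.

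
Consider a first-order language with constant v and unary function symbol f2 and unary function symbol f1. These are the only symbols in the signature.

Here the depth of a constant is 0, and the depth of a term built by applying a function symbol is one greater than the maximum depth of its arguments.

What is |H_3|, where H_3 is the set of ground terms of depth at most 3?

Let N_k = |{terms of depth ≤ k}|. Then N_0 = 1 and N_k = 1 + N_{k-1} + N_{k-1} for k ≥ 1 (one summand per function symbol, arity giving the exponent).
N_0 = 1
N_1 = 1 + 1 + 1 = 3
N_2 = 1 + 3 + 3 = 7
N_3 = 1 + 7 + 7 = 15

15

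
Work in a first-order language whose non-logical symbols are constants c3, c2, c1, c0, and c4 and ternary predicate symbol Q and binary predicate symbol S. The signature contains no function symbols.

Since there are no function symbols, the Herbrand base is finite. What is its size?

With no function symbols, the Herbrand universe is just the 5 constants.
Ground atoms per predicate: Q: 5^3 = 125, S: 5^2 = 25.
Herbrand base size = 125 + 25 = 150.

150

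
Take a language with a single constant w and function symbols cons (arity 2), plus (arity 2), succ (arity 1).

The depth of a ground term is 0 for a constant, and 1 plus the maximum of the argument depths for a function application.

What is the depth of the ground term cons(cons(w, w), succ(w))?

depth(cons(w, w)) = 1 + max(0, 0) = 1
depth(succ(w)) = 1 + depth(w) = 1 + 0 = 1
depth(cons(cons(w, w), succ(w))) = 1 + max(1, 1) = 2

2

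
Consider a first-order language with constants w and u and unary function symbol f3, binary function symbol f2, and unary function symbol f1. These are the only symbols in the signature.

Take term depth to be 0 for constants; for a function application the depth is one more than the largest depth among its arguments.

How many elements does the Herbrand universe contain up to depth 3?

Write N_k for the number of ground terms of depth ≤ k. A term of depth ≤ k is either a constant or a function symbol applied to arguments of depth ≤ k−1, so N_k = 2 + N_{k-1} + N_{k-1}^2 + N_{k-1}.
N_0 = 2
N_1 = 2 + 2 + 2^2 + 2 = 10
N_2 = 2 + 10 + 10^2 + 10 = 122
N_3 = 2 + 122 + 122^2 + 122 = 15130

15130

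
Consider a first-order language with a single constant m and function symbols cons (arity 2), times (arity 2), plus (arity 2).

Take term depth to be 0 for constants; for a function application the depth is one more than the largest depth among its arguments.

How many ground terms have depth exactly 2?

Count level by level. With function symbols cons/2, times/2, plus/2, the terms of depth ≤ k are the 1 constant together with each function applied to depth-≤(k−1) tuples, so N_k = 1 + N_{k-1}^2 + N_{k-1}^2 + N_{k-1}^2.
N_0 = 1
N_1 = 1 + 1^2 + 1^2 + 1^2 = 4
N_2 = 1 + 4^2 + 4^2 + 4^2 = 49
Terms of depth exactly 2: N_2 − N_1 = 49 − 4 = 45.

45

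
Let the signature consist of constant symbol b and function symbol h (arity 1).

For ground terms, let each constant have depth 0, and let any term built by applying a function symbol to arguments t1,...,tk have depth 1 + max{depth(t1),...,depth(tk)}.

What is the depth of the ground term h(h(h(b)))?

depth(h(b)) = 1 + depth(b) = 1 + 0 = 1
depth(h(h(b))) = 1 + depth(h(b)) = 1 + 1 = 2
depth(h(h(h(b)))) = 1 + depth(h(h(b))) = 1 + 2 = 3

3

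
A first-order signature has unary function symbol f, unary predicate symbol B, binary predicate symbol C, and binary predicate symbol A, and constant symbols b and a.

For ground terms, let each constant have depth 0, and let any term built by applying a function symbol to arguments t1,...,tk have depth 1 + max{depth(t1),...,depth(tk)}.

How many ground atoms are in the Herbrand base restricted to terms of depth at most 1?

36

First count ground terms of depth ≤ 1.
If N_k denotes the number of depth-≤k ground terms, the 2 constants give N_0 = 2, and each function symbol of arity r contributes N_{k-1}^r new terms at level k: N_k = 2 + N_{k-1}.
N_0 = 2
N_1 = 2 + 2 = 4
Explicitly: b, a, f(b), f(a).
So |H| = 4.
For each predicate symbol, the number of ground atoms is |H| raised to its arity; summing:
  B: 4;  C: 4^2 = 16;  A: 4^2 = 16
Total ground atoms: 4 + 16 + 16 = 36.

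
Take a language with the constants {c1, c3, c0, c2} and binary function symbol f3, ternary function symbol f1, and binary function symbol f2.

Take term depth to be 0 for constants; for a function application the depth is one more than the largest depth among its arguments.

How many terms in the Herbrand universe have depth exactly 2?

1019904

Let N_k = |{terms of depth ≤ k}|. Then N_0 = 4 and N_k = 4 + N_{k-1}^2 + N_{k-1}^3 + N_{k-1}^2 for k ≥ 1 (one summand per function symbol, arity giving the exponent).
N_0 = 4
N_1 = 4 + 4^2 + 4^3 + 4^2 = 100
N_2 = 4 + 100^2 + 100^3 + 100^2 = 1020004
Terms of depth exactly 2: N_2 − N_1 = 1020004 − 100 = 1019904.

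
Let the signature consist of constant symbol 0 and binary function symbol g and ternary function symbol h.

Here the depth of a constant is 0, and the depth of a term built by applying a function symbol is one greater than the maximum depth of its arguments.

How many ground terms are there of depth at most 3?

Let N_k = |{terms of depth ≤ k}|. Then N_0 = 1 and N_k = 1 + N_{k-1}^2 + N_{k-1}^3 for k ≥ 1 (one summand per function symbol, arity giving the exponent).
N_0 = 1
N_1 = 1 + 1^2 + 1^3 = 3
N_2 = 1 + 3^2 + 3^3 = 37
N_3 = 1 + 37^2 + 37^3 = 52023

52023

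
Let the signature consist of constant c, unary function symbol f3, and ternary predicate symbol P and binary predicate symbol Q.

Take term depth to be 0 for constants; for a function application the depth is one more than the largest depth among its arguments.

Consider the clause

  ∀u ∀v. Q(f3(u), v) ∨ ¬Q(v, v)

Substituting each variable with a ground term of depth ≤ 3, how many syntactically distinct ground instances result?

Ground terms of depth ≤ 3:
  Write N_k for the number of ground terms of depth ≤ k. A term of depth ≤ k is either a constant or a function symbol applied to arguments of depth ≤ k−1, so N_k = 1 + N_{k-1}.
  N_0 = 1
  N_1 = 1 + 1 = 2
  N_2 = 1 + 2 = 3
  N_3 = 1 + 3 = 4
So there are 4 ground terms available for substitution.
There are 2 variables to instantiate (u, v), each occurring in at least one literal, so different choices give different ground instances.
Number of ground instances = 4^2 = 16.

16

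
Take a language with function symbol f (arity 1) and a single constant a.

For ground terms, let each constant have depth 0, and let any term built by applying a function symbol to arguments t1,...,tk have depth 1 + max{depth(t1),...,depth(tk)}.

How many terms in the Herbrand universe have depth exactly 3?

If N_k denotes the number of depth-≤k ground terms, the 1 constant gives N_0 = 1, and each function symbol of arity r contributes N_{k-1}^r new terms at level k: N_k = 1 + N_{k-1}.
N_0 = 1
N_1 = 1 + 1 = 2
N_2 = 1 + 2 = 3
N_3 = 1 + 3 = 4
Terms of depth exactly 3: N_3 − N_2 = 4 − 3 = 1.

1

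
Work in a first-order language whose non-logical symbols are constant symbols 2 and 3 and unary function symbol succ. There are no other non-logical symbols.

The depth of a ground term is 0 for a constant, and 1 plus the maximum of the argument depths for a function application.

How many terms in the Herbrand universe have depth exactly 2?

2

If N_k denotes the number of depth-≤k ground terms, the 2 constants give N_0 = 2, and each function symbol of arity r contributes N_{k-1}^r new terms at level k: N_k = 2 + N_{k-1}.
N_0 = 2
N_1 = 2 + 2 = 4
N_2 = 2 + 4 = 6
Terms of depth exactly 2: N_2 − N_1 = 6 − 4 = 2.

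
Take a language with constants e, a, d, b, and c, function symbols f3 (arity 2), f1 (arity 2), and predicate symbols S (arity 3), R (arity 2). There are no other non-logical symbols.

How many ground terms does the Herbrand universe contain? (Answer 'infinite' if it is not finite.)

The signature has at least one function symbol (f3, arity 2) and at least one constant (e).
Iterating f3 gives infinitely many distinct ground terms: e, f3(e, e), f3(f3(e, e), f3(e, e)), ...
So the Herbrand universe is infinite.

infinite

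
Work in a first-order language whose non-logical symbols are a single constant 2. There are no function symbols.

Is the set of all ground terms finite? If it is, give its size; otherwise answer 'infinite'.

There are no function symbols, so the only ground term is the single constant.
The Herbrand universe is {2}, finite with 1 element.

1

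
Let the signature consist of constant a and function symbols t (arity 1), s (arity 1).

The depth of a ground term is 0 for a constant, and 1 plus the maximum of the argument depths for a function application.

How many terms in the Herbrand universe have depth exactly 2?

Let N_k = |{terms of depth ≤ k}|. Then N_0 = 1 and N_k = 1 + N_{k-1} + N_{k-1} for k ≥ 1 (one summand per function symbol, arity giving the exponent).
N_0 = 1
N_1 = 1 + 1 + 1 = 3
N_2 = 1 + 3 + 3 = 7
Terms of depth exactly 2: N_2 − N_1 = 7 − 3 = 4.

4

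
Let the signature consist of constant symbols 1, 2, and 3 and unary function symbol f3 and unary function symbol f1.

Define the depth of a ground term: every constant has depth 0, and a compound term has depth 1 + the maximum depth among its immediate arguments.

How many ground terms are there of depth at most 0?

3

If N_k denotes the number of depth-≤k ground terms, the 3 constants give N_0 = 3, and each function symbol of arity r contributes N_{k-1}^r new terms at level k: N_k = 3 + N_{k-1} + N_{k-1}.
N_0 = 3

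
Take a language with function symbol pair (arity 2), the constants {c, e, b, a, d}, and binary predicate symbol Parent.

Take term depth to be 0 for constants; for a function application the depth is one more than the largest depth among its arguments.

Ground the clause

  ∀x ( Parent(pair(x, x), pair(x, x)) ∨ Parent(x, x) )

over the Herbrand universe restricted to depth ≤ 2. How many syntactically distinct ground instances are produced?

905

Ground terms of depth ≤ 2:
  If N_k denotes the number of depth-≤k ground terms, the 5 constants give N_0 = 5, and each function symbol of arity r contributes N_{k-1}^r new terms at level k: N_k = 5 + N_{k-1}^2.
  N_0 = 5
  N_1 = 5 + 5^2 = 30
  N_2 = 5 + 30^2 = 905
So there are 905 ground terms available for substitution.
There is 1 variable to instantiate (x),  occurring in at least one literal, so different choices give different ground instances.
Number of ground instances = 905.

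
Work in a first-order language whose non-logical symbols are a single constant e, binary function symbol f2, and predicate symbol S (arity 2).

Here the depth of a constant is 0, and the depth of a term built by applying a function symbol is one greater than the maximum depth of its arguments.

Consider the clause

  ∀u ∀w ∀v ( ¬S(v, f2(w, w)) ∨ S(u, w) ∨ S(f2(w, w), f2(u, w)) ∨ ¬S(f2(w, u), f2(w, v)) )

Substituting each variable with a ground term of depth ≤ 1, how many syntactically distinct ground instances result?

Ground terms of depth ≤ 1:
  Let N_k count ground terms of depth at most k. Each non-constant term of depth ≤ k is some function symbol applied to depth-≤(k−1) arguments, giving N_k = 1 + N_{k-1}^2.
  N_0 = 1
  N_1 = 1 + 1^2 = 2
  Explicitly: e, f2(e, e).
So there are 2 ground terms available for substitution.
The clause has 3 distinct variables (u, w, v), each appearing in the body. In the free term algebra distinct substitutions yield syntactically distinct ground instances.
Number of ground instances = 2^3 = 8.

8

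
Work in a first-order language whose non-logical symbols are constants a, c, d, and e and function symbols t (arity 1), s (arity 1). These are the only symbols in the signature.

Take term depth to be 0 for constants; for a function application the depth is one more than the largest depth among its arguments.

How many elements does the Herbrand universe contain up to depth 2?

28

Let N_k count ground terms of depth at most k. Each non-constant term of depth ≤ k is some function symbol applied to depth-≤(k−1) arguments, giving N_k = 4 + N_{k-1} + N_{k-1}.
N_0 = 4
N_1 = 4 + 4 + 4 = 12
N_2 = 4 + 12 + 12 = 28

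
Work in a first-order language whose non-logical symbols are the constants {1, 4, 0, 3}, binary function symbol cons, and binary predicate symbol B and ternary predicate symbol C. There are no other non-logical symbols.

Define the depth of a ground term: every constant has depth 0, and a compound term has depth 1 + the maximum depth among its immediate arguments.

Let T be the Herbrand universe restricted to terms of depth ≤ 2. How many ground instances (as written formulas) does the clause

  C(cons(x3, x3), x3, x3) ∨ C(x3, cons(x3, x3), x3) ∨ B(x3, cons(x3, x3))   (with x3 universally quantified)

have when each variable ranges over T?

404

Ground terms of depth ≤ 2:
  Let N_k count ground terms of depth at most k. Each non-constant term of depth ≤ k is some function symbol applied to depth-≤(k−1) arguments, giving N_k = 4 + N_{k-1}^2.
  N_0 = 4
  N_1 = 4 + 4^2 = 20
  N_2 = 4 + 20^2 = 404
So there are 404 ground terms available for substitution.
The variable x3 ranges independently over the available ground terms, and distinct assignments produce distinct instances.
Number of ground instances = 404.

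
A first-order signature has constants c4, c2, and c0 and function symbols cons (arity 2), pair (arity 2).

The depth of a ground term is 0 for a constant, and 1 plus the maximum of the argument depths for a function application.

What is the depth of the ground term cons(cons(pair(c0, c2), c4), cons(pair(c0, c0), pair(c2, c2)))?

3

depth(pair(c0, c2)) = 1 + max(0, 0) = 1
depth(cons(pair(c0, c2), c4)) = 1 + max(1, 0) = 2
depth(pair(c0, c0)) = 1 + max(0, 0) = 1
depth(pair(c2, c2)) = 1 + max(0, 0) = 1
depth(cons(pair(c0, c0), pair(c2, c2))) = 1 + max(1, 1) = 2
depth(cons(cons(pair(c0, c2), c4), cons(pair(c0, c0), pair(c2, c2)))) = 1 + max(2, 2) = 3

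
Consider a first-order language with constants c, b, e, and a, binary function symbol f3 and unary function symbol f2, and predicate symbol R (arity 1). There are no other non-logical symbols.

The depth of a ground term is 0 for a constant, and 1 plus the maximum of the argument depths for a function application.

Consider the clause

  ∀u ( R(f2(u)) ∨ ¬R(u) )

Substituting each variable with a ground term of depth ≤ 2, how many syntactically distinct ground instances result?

Ground terms of depth ≤ 2:
  Count level by level. With function symbols f3/2, f2/1, the terms of depth ≤ k are the 4 constants together with each function applied to depth-≤(k−1) tuples, so N_k = 4 + N_{k-1}^2 + N_{k-1}.
  N_0 = 4
  N_1 = 4 + 4^2 + 4 = 24
  N_2 = 4 + 24^2 + 24 = 604
So there are 604 ground terms available for substitution.
The body mentions the single quantified variable u; since ground terms form a free algebra, no two substitutions collapse to the same formula.
Number of ground instances = 604.

604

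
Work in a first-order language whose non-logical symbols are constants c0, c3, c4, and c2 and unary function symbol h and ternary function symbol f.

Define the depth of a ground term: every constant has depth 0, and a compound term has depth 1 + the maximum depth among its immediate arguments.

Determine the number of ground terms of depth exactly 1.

68

Write N_k for the number of ground terms of depth ≤ k. A term of depth ≤ k is either a constant or a function symbol applied to arguments of depth ≤ k−1, so N_k = 4 + N_{k-1} + N_{k-1}^3.
N_0 = 4
N_1 = 4 + 4 + 4^3 = 72
Terms of depth exactly 1: N_1 − N_0 = 72 − 4 = 68.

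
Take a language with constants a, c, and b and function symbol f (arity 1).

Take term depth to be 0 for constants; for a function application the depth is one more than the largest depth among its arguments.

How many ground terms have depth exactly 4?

If N_k denotes the number of depth-≤k ground terms, the 3 constants give N_0 = 3, and each function symbol of arity r contributes N_{k-1}^r new terms at level k: N_k = 3 + N_{k-1}.
N_0 = 3
N_1 = 3 + 3 = 6
N_2 = 3 + 6 = 9
N_3 = 3 + 9 = 12
N_4 = 3 + 12 = 15
Terms of depth exactly 4: N_4 − N_3 = 15 − 12 = 3.

3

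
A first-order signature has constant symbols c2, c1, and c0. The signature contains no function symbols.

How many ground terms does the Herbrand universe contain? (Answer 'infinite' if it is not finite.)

There are no function symbols, so every ground term is one of the 3 constants.
The Herbrand universe is {c2, c1, c0}, which is finite with 3 elements.

3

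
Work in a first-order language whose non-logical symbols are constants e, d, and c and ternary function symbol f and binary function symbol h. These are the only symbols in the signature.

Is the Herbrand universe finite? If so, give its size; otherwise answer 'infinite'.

infinite

The signature has at least one function symbol (f, arity 3) and at least one constant (e).
Iterating f gives infinitely many distinct ground terms: e, f(e, e, e), f(f(e, e, e), f(e, e, e), f(e, e, e)), ...
So the Herbrand universe is infinite.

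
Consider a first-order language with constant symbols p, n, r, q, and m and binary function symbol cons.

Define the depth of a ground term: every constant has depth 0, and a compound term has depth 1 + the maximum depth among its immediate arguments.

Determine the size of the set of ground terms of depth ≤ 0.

Count level by level. With function symbols cons/2, the terms of depth ≤ k are the 5 constants together with each function applied to depth-≤(k−1) tuples, so N_k = 5 + N_{k-1}^2.
N_0 = 5
Explicitly: p, n, r, q, m.

5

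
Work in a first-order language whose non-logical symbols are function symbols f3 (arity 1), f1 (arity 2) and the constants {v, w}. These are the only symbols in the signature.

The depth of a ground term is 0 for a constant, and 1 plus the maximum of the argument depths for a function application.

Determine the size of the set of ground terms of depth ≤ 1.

8

Count level by level. With function symbols f3/1, f1/2, the terms of depth ≤ k are the 2 constants together with each function applied to depth-≤(k−1) tuples, so N_k = 2 + N_{k-1} + N_{k-1}^2.
N_0 = 2
N_1 = 2 + 2 + 2^2 = 8
Explicitly: v, w, f3(v), f3(w), f1(v, v), f1(v, w), f1(w, v), f1(w, w).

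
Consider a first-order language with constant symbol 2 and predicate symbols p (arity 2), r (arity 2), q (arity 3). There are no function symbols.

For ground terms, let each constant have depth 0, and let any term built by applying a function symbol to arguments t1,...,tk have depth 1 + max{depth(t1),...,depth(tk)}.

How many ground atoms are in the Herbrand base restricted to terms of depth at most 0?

First count ground terms of depth ≤ 0.
With no function symbols every ground term is a constant, so there is exactly 1 ground term at every depth bound.
N_0 = 1
Explicitly: 2.
So |H| = 1.
Each predicate of arity r yields |H|^r ground atoms (one per choice of an r-tuple from H):
  p: 1^2 = 1;  r: 1^2 = 1;  q: 1^3 = 1
Total ground atoms: 1 + 1 + 1 = 3.

3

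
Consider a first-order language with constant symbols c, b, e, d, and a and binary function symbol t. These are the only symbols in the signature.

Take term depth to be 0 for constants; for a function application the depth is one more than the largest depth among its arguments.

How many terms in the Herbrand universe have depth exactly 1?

25

If N_k denotes the number of depth-≤k ground terms, the 5 constants give N_0 = 5, and each function symbol of arity r contributes N_{k-1}^r new terms at level k: N_k = 5 + N_{k-1}^2.
N_0 = 5
N_1 = 5 + 5^2 = 30
Terms of depth exactly 1: N_1 − N_0 = 30 − 5 = 25.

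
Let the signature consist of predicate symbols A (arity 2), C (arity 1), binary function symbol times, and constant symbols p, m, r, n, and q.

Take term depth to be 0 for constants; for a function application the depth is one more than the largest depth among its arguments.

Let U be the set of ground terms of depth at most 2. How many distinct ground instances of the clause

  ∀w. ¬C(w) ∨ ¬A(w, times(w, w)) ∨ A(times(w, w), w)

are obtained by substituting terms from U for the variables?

Ground terms of depth ≤ 2:
  If N_k denotes the number of depth-≤k ground terms, the 5 constants give N_0 = 5, and each function symbol of arity r contributes N_{k-1}^r new terms at level k: N_k = 5 + N_{k-1}^2.
  N_0 = 5
  N_1 = 5 + 5^2 = 30
  N_2 = 5 + 30^2 = 905
So there are 905 ground terms available for substitution.
There is 1 variable to instantiate (w),  occurring in at least one literal, so different choices give different ground instances.
Number of ground instances = 905.

905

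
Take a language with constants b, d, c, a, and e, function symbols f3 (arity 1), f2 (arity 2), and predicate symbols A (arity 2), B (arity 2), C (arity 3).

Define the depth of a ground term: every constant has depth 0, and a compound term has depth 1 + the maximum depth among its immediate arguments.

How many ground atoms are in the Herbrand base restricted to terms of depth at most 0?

175

First count ground terms of depth ≤ 0.
Write N_k for the number of ground terms of depth ≤ k. A term of depth ≤ k is either a constant or a function symbol applied to arguments of depth ≤ k−1, so N_k = 5 + N_{k-1} + N_{k-1}^2.
N_0 = 5
Explicitly: b, d, c, a, e.
So |H| = 5.
For each predicate symbol, the number of ground atoms is |H| raised to its arity; summing:
  A: 5^2 = 25;  B: 5^2 = 25;  C: 5^3 = 125
Total ground atoms: 25 + 25 + 125 = 175.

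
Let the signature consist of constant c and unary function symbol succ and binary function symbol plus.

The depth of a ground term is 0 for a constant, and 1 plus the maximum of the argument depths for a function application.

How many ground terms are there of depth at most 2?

Let N_k = |{terms of depth ≤ k}|. Then N_0 = 1 and N_k = 1 + N_{k-1} + N_{k-1}^2 for k ≥ 1 (one summand per function symbol, arity giving the exponent).
N_0 = 1
N_1 = 1 + 1 + 1^2 = 3
N_2 = 1 + 3 + 3^2 = 13

13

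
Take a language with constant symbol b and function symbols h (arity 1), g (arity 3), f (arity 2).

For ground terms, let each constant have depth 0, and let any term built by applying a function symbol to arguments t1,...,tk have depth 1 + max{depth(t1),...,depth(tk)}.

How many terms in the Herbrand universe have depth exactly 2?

Write N_k for the number of ground terms of depth ≤ k. A term of depth ≤ k is either a constant or a function symbol applied to arguments of depth ≤ k−1, so N_k = 1 + N_{k-1} + N_{k-1}^3 + N_{k-1}^2.
N_0 = 1
N_1 = 1 + 1 + 1^3 + 1^2 = 4
N_2 = 1 + 4 + 4^3 + 4^2 = 85
Terms of depth exactly 2: N_2 − N_1 = 85 − 4 = 81.

81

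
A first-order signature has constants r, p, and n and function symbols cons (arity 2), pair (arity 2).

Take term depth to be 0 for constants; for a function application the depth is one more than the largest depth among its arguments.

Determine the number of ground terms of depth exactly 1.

If N_k denotes the number of depth-≤k ground terms, the 3 constants give N_0 = 3, and each function symbol of arity r contributes N_{k-1}^r new terms at level k: N_k = 3 + N_{k-1}^2 + N_{k-1}^2.
N_0 = 3
N_1 = 3 + 3^2 + 3^2 = 21
Terms of depth exactly 1: N_1 − N_0 = 21 − 3 = 18.

18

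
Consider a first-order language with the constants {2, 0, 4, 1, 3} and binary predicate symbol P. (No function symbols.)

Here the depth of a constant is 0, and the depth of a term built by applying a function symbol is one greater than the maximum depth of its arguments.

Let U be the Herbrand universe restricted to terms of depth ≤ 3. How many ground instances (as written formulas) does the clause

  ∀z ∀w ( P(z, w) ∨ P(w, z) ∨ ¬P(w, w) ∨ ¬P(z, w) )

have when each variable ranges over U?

Ground terms of depth ≤ 3:
  With no function symbols every ground term is a constant, so there are exactly 5 ground terms at every depth bound.
  N_0 = 5
  N_1 = 5
  N_2 = 5
  N_3 = 5
  Explicitly: 2, 0, 4, 1, 3.
So there are 5 ground terms available for substitution.
There are 2 variables to instantiate (z, w), each occurring in at least one literal, so different choices give different ground instances.
Number of ground instances = 5^2 = 25.

25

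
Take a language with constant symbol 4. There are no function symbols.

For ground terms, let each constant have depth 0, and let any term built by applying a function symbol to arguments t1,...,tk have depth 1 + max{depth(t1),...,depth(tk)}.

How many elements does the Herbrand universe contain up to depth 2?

With no function symbols every ground term is a constant, so there is exactly 1 ground term at every depth bound.
N_0 = 1
N_1 = 1
N_2 = 1
Explicitly: 4.

1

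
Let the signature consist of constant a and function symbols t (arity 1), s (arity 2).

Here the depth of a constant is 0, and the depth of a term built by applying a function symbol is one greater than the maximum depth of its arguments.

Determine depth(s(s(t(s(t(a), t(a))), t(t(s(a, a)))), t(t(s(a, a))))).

depth(t(a)) = 1 + depth(a) = 1 + 0 = 1
depth(s(t(a), t(a))) = 1 + max(1, 1) = 2
depth(t(s(t(a), t(a)))) = 1 + depth(s(t(a), t(a))) = 1 + 2 = 3
depth(s(a, a)) = 1 + max(0, 0) = 1
depth(t(s(a, a))) = 1 + depth(s(a, a)) = 1 + 1 = 2
depth(t(t(s(a, a)))) = 1 + depth(t(s(a, a))) = 1 + 2 = 3
depth(s(t(s(t(a), t(a))), t(t(s(a, a))))) = 1 + max(3, 3) = 4
depth(s(s(t(s(t(a), t(a))), t(t(s(a, a)))), t(t(s(a, a))))) = 1 + max(4, 3) = 5

5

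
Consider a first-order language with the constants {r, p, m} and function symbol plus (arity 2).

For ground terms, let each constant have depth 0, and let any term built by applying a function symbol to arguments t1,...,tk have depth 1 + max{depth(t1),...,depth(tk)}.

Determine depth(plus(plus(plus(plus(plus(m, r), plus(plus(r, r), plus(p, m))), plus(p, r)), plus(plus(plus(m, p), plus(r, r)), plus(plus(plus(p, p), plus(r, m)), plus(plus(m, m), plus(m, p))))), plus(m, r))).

6

depth(plus(m, r)) = 1 + max(0, 0) = 1
depth(plus(r, r)) = 1 + max(0, 0) = 1
depth(plus(p, m)) = 1 + max(0, 0) = 1
depth(plus(plus(r, r), plus(p, m))) = 1 + max(1, 1) = 2
depth(plus(plus(m, r), plus(plus(r, r), plus(p, m)))) = 1 + max(1, 2) = 3
depth(plus(p, r)) = 1 + max(0, 0) = 1
depth(plus(plus(plus(m, r), plus(plus(r, r), plus(p, m))), plus(p, r))) = 1 + max(3, 1) = 4
depth(plus(m, p)) = 1 + max(0, 0) = 1
depth(plus(plus(m, p), plus(r, r))) = 1 + max(1, 1) = 2
depth(plus(p, p)) = 1 + max(0, 0) = 1
depth(plus(r, m)) = 1 + max(0, 0) = 1
depth(plus(plus(p, p), plus(r, m))) = 1 + max(1, 1) = 2
depth(plus(m, m)) = 1 + max(0, 0) = 1
depth(plus(plus(m, m), plus(m, p))) = 1 + max(1, 1) = 2
depth(plus(plus(plus(p, p), plus(r, m)), plus(plus(m, m), plus(m, p)))) = 1 + max(2, 2) = 3
depth(plus(plus(plus(m, p), plus(r, r)), plus(plus(plus(p, p), plus(r, m)), plus(plus(m, m), plus(m, p))))) = 1 + max(2, 3) = 4
depth(plus(plus(plus(plus(m, r), plus(plus(r, r), plus(p, m))), plus(p, r)), plus(plus(plus(m, p), plus(r, r)), plus(plus(plus(p, p), plus(r, m)), plus(plus(m, m), plus(m, p)))))) = 1 + max(4, 4) = 5
depth(plus(plus(plus(plus(plus(m, r), plus(plus(r, r), plus(p, m))), plus(p, r)), plus(plus(plus(m, p), plus(r, r)), plus(plus(plus(p, p), plus(r, m)), plus(plus(m, m), plus(m, p))))), plus(m, r))) = 1 + max(5, 1) = 6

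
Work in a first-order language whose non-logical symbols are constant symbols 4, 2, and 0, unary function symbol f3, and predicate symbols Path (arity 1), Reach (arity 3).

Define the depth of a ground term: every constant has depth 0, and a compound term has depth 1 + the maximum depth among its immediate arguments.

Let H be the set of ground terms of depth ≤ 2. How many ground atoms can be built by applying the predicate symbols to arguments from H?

738

First count ground terms of depth ≤ 2.
Let N_k = |{terms of depth ≤ k}|. Then N_0 = 3 and N_k = 3 + N_{k-1} for k ≥ 1 (one summand per function symbol, arity giving the exponent).
N_0 = 3
N_1 = 3 + 3 = 6
N_2 = 3 + 6 = 9
Explicitly: 4, 2, 0, f3(4), f3(2), f3(0), f3(f3(4)), f3(f3(2)), f3(f3(0)).
So |H| = 9.
Ground atoms are formed by filling each argument slot of a predicate with a term from H, so an r-ary predicate gives |H|^r atoms:
  Path: 9;  Reach: 9^3 = 729
Total ground atoms: 9 + 729 = 738.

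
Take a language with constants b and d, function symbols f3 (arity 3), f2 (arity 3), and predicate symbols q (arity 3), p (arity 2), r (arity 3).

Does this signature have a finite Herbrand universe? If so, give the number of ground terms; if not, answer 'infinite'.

infinite

The signature has at least one function symbol (f3, arity 3) and at least one constant (b).
Iterating f3 gives infinitely many distinct ground terms: b, f3(b, b, b), f3(f3(b, b, b), f3(b, b, b), f3(b, b, b)), ...
So the Herbrand universe is infinite.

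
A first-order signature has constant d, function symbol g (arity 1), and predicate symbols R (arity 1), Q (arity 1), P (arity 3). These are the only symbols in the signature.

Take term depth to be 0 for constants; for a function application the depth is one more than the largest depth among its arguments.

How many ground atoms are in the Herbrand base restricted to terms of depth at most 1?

12

First count ground terms of depth ≤ 1.
If N_k denotes the number of depth-≤k ground terms, the 1 constant gives N_0 = 1, and each function symbol of arity r contributes N_{k-1}^r new terms at level k: N_k = 1 + N_{k-1}.
N_0 = 1
N_1 = 1 + 1 = 2
So |H| = 2.
For each predicate symbol, the number of ground atoms is |H| raised to its arity; summing:
  R: 2;  Q: 2;  P: 2^3 = 8
Total ground atoms: 2 + 2 + 8 = 12.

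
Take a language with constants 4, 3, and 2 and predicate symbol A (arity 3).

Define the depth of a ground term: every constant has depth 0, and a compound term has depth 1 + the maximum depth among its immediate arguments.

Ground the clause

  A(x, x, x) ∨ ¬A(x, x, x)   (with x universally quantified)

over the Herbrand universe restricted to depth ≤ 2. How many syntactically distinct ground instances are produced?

Ground terms of depth ≤ 2:
  With no function symbols every ground term is a constant, so there are exactly 3 ground terms at every depth bound.
  N_0 = 3
  N_1 = 3
  N_2 = 3
  Explicitly: 4, 3, 2.
So there are 3 ground terms available for substitution.
The variable x ranges independently over the available ground terms, and distinct assignments produce distinct instances.
Number of ground instances = 3.

3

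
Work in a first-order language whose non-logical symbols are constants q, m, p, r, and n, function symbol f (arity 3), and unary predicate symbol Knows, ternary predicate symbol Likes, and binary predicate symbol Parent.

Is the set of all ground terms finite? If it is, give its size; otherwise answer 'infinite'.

infinite

The signature has at least one function symbol (f, arity 3) and at least one constant (q).
Iterating f gives infinitely many distinct ground terms: q, f(q, q, q), f(f(q, q, q), f(q, q, q), f(q, q, q)), ...
So the Herbrand universe is infinite.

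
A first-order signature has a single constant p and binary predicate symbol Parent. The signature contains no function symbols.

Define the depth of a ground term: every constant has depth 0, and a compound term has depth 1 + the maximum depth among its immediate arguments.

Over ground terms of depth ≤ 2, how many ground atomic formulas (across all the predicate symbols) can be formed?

1

First count ground terms of depth ≤ 2.
With no function symbols every ground term is a constant, so there is exactly 1 ground term at every depth bound.
N_0 = 1
N_1 = 1
N_2 = 1
So |H| = 1.
Each predicate of arity r yields |H|^r ground atoms (one per choice of an r-tuple from H):
  Parent: 1^2 = 1
Total ground atoms: 1.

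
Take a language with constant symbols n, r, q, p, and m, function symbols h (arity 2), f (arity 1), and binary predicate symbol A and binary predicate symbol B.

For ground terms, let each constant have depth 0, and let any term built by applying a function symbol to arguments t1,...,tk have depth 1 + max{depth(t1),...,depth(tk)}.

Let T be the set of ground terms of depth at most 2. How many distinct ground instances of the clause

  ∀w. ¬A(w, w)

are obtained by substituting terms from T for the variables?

Ground terms of depth ≤ 2:
  Write N_k for the number of ground terms of depth ≤ k. A term of depth ≤ k is either a constant or a function symbol applied to arguments of depth ≤ k−1, so N_k = 5 + N_{k-1}^2 + N_{k-1}.
  N_0 = 5
  N_1 = 5 + 5^2 + 5 = 35
  N_2 = 5 + 35^2 + 35 = 1265
So there are 1265 ground terms available for substitution.
The variable w ranges independently over the available ground terms, and distinct assignments produce distinct instances.
Number of ground instances = 1265.

1265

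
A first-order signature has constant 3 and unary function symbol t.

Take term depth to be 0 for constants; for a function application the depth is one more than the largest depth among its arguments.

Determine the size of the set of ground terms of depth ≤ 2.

3

Write N_k for the number of ground terms of depth ≤ k. A term of depth ≤ k is either a constant or a function symbol applied to arguments of depth ≤ k−1, so N_k = 1 + N_{k-1}.
N_0 = 1
N_1 = 1 + 1 = 2
N_2 = 1 + 2 = 3
Explicitly: 3, t(3), t(t(3)).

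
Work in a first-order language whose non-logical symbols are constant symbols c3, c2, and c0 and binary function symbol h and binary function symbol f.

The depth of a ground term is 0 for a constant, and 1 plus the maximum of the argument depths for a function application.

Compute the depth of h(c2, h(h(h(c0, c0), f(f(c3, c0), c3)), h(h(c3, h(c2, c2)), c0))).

5

depth(h(c0, c0)) = 1 + max(0, 0) = 1
depth(f(c3, c0)) = 1 + max(0, 0) = 1
depth(f(f(c3, c0), c3)) = 1 + max(1, 0) = 2
depth(h(h(c0, c0), f(f(c3, c0), c3))) = 1 + max(1, 2) = 3
depth(h(c2, c2)) = 1 + max(0, 0) = 1
depth(h(c3, h(c2, c2))) = 1 + max(0, 1) = 2
depth(h(h(c3, h(c2, c2)), c0)) = 1 + max(2, 0) = 3
depth(h(h(h(c0, c0), f(f(c3, c0), c3)), h(h(c3, h(c2, c2)), c0))) = 1 + max(3, 3) = 4
depth(h(c2, h(h(h(c0, c0), f(f(c3, c0), c3)), h(h(c3, h(c2, c2)), c0)))) = 1 + max(0, 4) = 5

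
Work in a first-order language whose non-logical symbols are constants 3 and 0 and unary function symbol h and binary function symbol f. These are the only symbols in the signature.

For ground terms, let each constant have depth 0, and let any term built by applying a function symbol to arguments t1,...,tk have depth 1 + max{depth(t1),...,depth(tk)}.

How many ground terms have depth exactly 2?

Count level by level. With function symbols h/1, f/2, the terms of depth ≤ k are the 2 constants together with each function applied to depth-≤(k−1) tuples, so N_k = 2 + N_{k-1} + N_{k-1}^2.
N_0 = 2
N_1 = 2 + 2 + 2^2 = 8
N_2 = 2 + 8 + 8^2 = 74
Terms of depth exactly 2: N_2 − N_1 = 74 − 8 = 66.

66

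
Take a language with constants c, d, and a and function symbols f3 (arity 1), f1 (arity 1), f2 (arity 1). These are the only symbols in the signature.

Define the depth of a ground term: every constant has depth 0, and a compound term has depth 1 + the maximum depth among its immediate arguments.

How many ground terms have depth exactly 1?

Let N_k = |{terms of depth ≤ k}|. Then N_0 = 3 and N_k = 3 + N_{k-1} + N_{k-1} + N_{k-1} for k ≥ 1 (one summand per function symbol, arity giving the exponent).
N_0 = 3
N_1 = 3 + 3 + 3 + 3 = 12
Terms of depth exactly 1: N_1 − N_0 = 12 − 3 = 9.

9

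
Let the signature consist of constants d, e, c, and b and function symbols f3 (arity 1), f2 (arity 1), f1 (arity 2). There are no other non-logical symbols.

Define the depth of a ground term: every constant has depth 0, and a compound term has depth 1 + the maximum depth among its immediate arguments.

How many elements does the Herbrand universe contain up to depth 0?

4

Let N_k count ground terms of depth at most k. Each non-constant term of depth ≤ k is some function symbol applied to depth-≤(k−1) arguments, giving N_k = 4 + N_{k-1} + N_{k-1} + N_{k-1}^2.
N_0 = 4
Explicitly: d, e, c, b.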